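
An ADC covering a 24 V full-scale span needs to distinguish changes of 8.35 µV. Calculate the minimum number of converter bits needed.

Number of steps required ≥ 24 V / 8.35 µV = 2874251.50.
Need 2^N ≥ 2874251.50; 2^21 = 2097152, 2^22 = 4194304.
Minimum N = 22.

22 bits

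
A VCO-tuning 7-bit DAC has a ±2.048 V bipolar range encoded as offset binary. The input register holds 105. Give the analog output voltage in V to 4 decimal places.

LSB = 4.096 V / 2^7 = 32.000 mV.
V_out = (−2.048) + 105 × 0.032 V = 1.312 V.

1.3120 V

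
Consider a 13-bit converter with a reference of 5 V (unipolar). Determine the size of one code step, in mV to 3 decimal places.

0.610 mV

Full-scale span = 5 V.
LSB = 5 / 2^13 = 5 / 8192 = 0.000610352 V = 0.610 mV.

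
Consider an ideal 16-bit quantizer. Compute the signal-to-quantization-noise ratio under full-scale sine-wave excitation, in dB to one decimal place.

98.1 dB

SNR ≈ 6.02·N + 1.76 dB = 6.02·16 + 1.76 = 98.08 dB.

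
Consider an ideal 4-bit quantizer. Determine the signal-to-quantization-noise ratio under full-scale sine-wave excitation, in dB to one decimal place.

SNR ≈ 6.02·N + 1.76 dB = 6.02·4 + 1.76 = 25.84 dB.

25.8 dB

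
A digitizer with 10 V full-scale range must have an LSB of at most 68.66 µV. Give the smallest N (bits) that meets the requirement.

18 bits

Number of steps required ≥ 10 V / 68.66 µV = 145645.21.
Need 2^N ≥ 145645.21; 2^17 = 131072, 2^18 = 262144.
Minimum N = 18.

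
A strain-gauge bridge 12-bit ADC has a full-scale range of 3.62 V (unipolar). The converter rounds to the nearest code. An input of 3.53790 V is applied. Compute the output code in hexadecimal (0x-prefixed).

With 4096 levels over 3.62 V, one step is 0.884 mV.
(3.53790 − 0) / 0.000883789 = 4003.105 LSBs.
So the output code is 4003.
In hexadecimal (0x-prefixed): 0xFA3.

code 0xFA3 (decimal 4003)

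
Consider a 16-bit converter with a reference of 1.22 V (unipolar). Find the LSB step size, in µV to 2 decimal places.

Full-scale span = 1.22 V.
LSB = 1.22 / 2^16 = 1.22 / 65536 = 1.86157e-05 V = 18.62 µV.

18.62 µV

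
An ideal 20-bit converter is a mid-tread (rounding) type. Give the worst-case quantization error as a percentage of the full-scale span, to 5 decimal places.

Rounding → worst-case error = ½ LSB = V_FS/2^21, so 100/2097152 = 4.76837e-05 % of full scale.

0.00005 %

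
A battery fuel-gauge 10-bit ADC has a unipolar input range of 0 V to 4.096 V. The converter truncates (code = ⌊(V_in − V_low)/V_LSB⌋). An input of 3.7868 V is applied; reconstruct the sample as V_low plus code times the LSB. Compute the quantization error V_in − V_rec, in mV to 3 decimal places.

2.800 mV

LSB = 4.096/2^10 = 4.000 mV.
(3.7868 − 0)/0.004 = 946.7000; ⌊·⌋ gives code 946.
Code 946 maps back to 0 + 946×0.004 V = 3.784 V.
Error = 3.7868 − 3.784 = 0.0028 V = 2.800 mV.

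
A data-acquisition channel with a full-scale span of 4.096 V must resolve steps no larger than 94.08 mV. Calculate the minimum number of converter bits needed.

Number of steps required ≥ 4.096 V / 94.08 mV = 43.54.
Need 2^N ≥ 43.54; 2^5 = 32, 2^6 = 64.
Minimum N = 6.

6 bits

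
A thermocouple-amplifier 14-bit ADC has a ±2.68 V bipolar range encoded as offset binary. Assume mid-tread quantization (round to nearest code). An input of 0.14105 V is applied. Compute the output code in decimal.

LSB = 5.36 V / 16384 = 327.15 µV.
Input sits at 8623.150 steps above V_low.
round(8623.150) = 8623.

code 8623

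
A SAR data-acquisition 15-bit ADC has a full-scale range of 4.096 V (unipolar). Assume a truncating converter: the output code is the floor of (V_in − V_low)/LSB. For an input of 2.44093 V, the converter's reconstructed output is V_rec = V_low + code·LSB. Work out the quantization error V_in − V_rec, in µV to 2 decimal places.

55.00 µV

Step size: 4.096 V ÷ 2^15 = 125.00 µV.
(V_in − V_low)/LSB = (2.44093 − 0)/0.000125 = 19527.4400 → code 19527 (floor).
Reconstructed: 2.440875 V.
Difference: 5.5e-05 V → 55.00 µV.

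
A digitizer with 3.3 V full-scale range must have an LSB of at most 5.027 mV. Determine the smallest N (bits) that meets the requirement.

10 bits

Number of steps required ≥ 3.3 V / 5.027 mV = 656.46.
Need 2^N ≥ 656.46; 2^9 = 512, 2^10 = 1024.
Minimum N = 10.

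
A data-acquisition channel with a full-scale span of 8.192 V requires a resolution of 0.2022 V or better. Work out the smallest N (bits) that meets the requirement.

Number of steps required ≥ 8.192 V / 0.2022 V = 40.51.
Need 2^N ≥ 40.51; 2^5 = 32, 2^6 = 64.
Minimum N = 6.

6 bits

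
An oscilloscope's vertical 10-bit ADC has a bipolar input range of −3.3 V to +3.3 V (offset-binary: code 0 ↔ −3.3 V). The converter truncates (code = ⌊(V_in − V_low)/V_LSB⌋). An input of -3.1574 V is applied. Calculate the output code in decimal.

code 22

LSB = 6.6 V / 1024 = 6.445 mV.
Input sits at 22.125 steps above V_low.
⌊·⌋(22.125) = 22.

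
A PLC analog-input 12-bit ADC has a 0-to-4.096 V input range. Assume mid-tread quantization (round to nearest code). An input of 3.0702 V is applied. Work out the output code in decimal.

code 3070

With 4096 levels over 4.096 V, one step is 1.000 mV.
(3.0702 − 0) / 0.001 = 3070.200 LSBs.
Round → code 3070.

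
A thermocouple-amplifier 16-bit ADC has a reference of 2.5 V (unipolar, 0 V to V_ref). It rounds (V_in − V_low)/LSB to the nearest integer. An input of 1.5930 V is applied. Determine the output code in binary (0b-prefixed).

code 0b1010001100100000 (decimal 41760)

LSB = 2.5 V / 65536 = 38.15 µV.
(V_in − V_low)/LSB = (1.5930 − 0) / 3.8147e-05 = 41759.539.
Round → code 41760.
In binary (0b-prefixed): 0b1010001100100000.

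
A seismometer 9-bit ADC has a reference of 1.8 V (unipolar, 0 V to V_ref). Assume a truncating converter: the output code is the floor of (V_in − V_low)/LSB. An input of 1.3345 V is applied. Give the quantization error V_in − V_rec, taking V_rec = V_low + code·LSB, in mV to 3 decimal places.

2.078 mV

Step size: 1.8 V ÷ 2^9 = 3.516 mV.
(1.3345 − 0)/0.00351563 = 379.5911; ⌊·⌋ gives code 379.
Code 379 maps back to 0 + 379×0.00351563 V = 1.3324219 V.
V_in − V_rec = 0.00207813 V = 2.078 mV.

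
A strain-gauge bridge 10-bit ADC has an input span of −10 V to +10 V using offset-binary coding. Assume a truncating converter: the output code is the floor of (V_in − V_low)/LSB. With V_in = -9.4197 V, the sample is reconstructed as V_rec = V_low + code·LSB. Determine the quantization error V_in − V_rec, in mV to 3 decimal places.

13.894 mV

LSB = 20/2^10 = 19.531 mV.
(V_in − V_low)/LSB = (-9.4197 − (−10))/0.0195312 = 29.7114 → code 29 (floor).
V_rec = (−10) + 29·0.0195312 = -9.4335938 V.
V_in − V_rec = 0.0138937 V = 13.894 mV.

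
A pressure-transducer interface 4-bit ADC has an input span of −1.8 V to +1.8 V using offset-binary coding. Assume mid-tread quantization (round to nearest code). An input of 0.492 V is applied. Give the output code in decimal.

code 10

With 16 levels over 3.6 V, one step is 225.000 mV.
Input sits at 10.187 steps above V_low.
Round → code 10.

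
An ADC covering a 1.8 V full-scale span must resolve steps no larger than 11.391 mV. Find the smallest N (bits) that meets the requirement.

8 bits

Number of steps required ≥ 1.8 V / 11.391 mV = 158.02.
Need 2^N ≥ 158.02; 2^7 = 128, 2^8 = 256.
Minimum N = 8.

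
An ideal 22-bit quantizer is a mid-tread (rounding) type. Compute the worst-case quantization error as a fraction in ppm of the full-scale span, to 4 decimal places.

0.1192 ppm

Rounding → worst-case error = ½ LSB = V_FS/2^23, so 1e+06/8388608 = 0.119209 ppm of full scale.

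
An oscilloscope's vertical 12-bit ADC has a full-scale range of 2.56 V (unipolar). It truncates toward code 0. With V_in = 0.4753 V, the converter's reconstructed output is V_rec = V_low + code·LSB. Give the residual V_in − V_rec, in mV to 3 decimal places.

0.300 mV

Step size: 2.56 V ÷ 2^12 = 0.625 mV.
(0.4753 − 0)/0.000625 = 760.4800; ⌊·⌋ gives code 760.
Code 760 maps back to 0 + 760×0.000625 V = 0.475 V.
V_in − V_rec = 0.0003 V = 0.300 mV.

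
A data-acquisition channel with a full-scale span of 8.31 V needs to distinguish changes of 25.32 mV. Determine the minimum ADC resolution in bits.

9 bits

Number of steps required ≥ 8.31 V / 25.32 mV = 328.20.
Need 2^N ≥ 328.20; 2^8 = 256, 2^9 = 512.
Minimum N = 9.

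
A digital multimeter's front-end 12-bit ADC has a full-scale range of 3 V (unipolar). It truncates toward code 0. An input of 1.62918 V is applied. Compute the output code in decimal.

Full-scale span = 3 V; LSB = 3/2^12 = 0.732 mV.
(V_in − V_low)/LSB = (1.62918 − 0) / 0.000732422 = 2224.374.
⌊·⌋(2224.374) = 2224.

code 2224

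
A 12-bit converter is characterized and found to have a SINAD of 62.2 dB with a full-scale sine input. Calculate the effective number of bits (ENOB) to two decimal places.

ENOB = (SINAD − 1.76) / 6.02 = (62.2 − 1.76)/6.02 = 10.040.

10.04 bits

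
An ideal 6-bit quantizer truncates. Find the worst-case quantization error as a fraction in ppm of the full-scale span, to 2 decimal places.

15625.00 ppm

Truncating → worst-case error = 1 LSB = V_FS/2^6, so 1e+06/64 = 15625 ppm of full scale.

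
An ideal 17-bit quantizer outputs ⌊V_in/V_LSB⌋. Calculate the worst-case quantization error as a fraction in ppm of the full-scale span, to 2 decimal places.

7.63 ppm

Truncating → worst-case error = 1 LSB = V_FS/2^17, so 1e+06/131072 = 7.62939 ppm of full scale.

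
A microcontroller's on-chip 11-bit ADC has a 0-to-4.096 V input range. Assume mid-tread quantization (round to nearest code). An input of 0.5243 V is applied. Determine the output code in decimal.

code 262

With 2048 levels over 4.096 V, one step is 2.000 mV.
(V_in − V_low)/LSB = (0.5243 − 0) / 0.002 = 262.150.
round(262.150) = 262.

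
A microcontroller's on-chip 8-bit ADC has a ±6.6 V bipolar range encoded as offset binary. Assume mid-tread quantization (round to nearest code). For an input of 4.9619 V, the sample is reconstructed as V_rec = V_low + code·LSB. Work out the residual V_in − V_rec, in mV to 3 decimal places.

11.900 mV

Step size: 13.2 V ÷ 2^8 = 51.562 mV.
Scaled input = 224.2308 LSBs, so code = 224.
Reconstructed: 4.95 V.
Error = 4.9619 − 4.95 = 0.0119 V = 11.900 mV.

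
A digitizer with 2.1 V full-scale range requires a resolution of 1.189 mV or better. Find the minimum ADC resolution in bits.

Number of steps required ≥ 2.1 V / 1.189 mV = 1766.19.
Need 2^N ≥ 1766.19; 2^10 = 1024, 2^11 = 2048.
Minimum N = 11.

11 bits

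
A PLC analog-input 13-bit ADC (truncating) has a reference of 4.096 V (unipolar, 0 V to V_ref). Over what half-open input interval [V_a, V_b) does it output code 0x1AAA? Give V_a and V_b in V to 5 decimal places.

[3.41300 V, 3.41350 V)

LSB = 4.096/2^13 = 0.500 mV.
Code 0x1AAA = 6826 decimal.
V_a = V_low + 6826·LSB = 3.413 V; V_b = V_low + 6827·LSB = 3.4135 V.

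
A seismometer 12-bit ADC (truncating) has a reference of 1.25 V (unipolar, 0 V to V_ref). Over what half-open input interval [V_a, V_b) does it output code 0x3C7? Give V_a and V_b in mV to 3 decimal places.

[295.105 mV, 295.410 mV)

LSB = 1.25/2^12 = 305.18 µV.
Code 0x3C7 = 967 decimal.
V_a = V_low + 967·LSB = 0.295105 V; V_b = V_low + 968·LSB = 0.29541 V.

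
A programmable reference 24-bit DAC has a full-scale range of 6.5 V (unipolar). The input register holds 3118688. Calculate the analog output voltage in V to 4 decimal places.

1.2083 V

LSB = 6.5 V / 2^24 = 0.39 µV.
V_out = 0 + 3118688 × 3.8743e-07 V = 1.20827 V.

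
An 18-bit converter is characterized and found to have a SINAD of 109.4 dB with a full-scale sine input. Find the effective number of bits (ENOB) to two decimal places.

ENOB = (SINAD − 1.76) / 6.02 = (109.4 − 1.76)/6.02 = 17.880.

17.88 bits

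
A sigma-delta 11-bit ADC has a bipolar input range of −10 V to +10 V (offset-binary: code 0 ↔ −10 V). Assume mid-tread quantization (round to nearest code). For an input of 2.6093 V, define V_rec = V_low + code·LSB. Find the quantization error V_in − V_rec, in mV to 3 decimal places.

One LSB is 20 V / 2048 = 9.766 mV.
(2.6093 − (−10))/0.00976562 = 1291.1923; round gives code 1291.
V_rec = (−10) + 1291·0.00976562 = 2.6074219 V.
Error = 2.6093 − 2.6074219 = 0.00187813 V = 1.878 mV.

1.878 mV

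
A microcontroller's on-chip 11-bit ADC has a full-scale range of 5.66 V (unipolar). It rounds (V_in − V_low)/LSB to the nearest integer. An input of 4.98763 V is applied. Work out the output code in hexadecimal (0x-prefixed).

LSB = 5.66 V / 2048 = 2.764 mV.
Input sits at 1804.711 steps above V_low.
So the output code is 1805.
In hexadecimal (0x-prefixed): 0x70D.

code 0x70D (decimal 1805)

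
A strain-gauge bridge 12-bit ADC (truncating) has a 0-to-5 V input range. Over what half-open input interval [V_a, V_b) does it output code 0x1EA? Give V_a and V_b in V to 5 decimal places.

[0.59814 V, 0.59937 V)

LSB = 5/2^12 = 1.221 mV.
Code 0x1EA = 490 decimal.
V_a = V_low + 490·LSB = 0.598145 V; V_b = V_low + 491·LSB = 0.599365 V.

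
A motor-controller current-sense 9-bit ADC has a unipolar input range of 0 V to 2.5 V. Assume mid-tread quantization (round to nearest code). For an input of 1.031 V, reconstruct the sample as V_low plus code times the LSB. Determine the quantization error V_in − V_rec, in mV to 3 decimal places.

0.727 mV

Step size: 2.5 V ÷ 2^9 = 4.883 mV.
Scaled input = 211.1488 LSBs, so code = 211.
Reconstructed: 1.0302734 V.
V_in − V_rec = 0.000726562 V = 0.727 mV.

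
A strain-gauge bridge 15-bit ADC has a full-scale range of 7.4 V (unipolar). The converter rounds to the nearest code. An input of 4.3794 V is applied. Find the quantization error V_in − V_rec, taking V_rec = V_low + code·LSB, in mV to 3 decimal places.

One LSB is 7.4 V / 32768 = 225.83 µV.
(V_in − V_low)/LSB = (4.3794 − 0)/0.00022583 = 19392.4566 → code 19392 (round).
V_rec = 0 + 19392·0.00022583 = 4.3792969 V.
Difference: 0.000103125 V → 0.103 mV.

0.103 mV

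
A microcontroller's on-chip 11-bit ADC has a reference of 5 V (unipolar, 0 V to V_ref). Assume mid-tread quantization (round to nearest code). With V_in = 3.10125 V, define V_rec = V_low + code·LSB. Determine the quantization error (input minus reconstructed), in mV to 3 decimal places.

LSB = 5/2^11 = 2.441 mV.
(V_in − V_low)/LSB = (3.10125 − 0)/0.00244141 = 1270.2720 → code 1270 (round).
Reconstructed: 3.1005859 V.
Error = 3.10125 − 3.1005859 = 0.000664063 V = 0.664 mV.

0.664 mV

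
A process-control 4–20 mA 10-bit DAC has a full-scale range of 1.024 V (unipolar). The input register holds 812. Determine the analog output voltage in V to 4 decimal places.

0.8120 V

LSB = 1.024 V / 2^10 = 1.000 mV.
V_out = 0 + 812 × 0.001 V = 0.812 V.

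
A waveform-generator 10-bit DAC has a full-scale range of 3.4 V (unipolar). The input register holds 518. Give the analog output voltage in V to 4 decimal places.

1.7199 V

LSB = 3.4 V / 2^10 = 3.320 mV.
V_out = 0 + 518 × 0.00332031 V = 1.71992 V.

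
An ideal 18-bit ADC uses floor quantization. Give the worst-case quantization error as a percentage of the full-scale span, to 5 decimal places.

Truncating → worst-case error = 1 LSB = V_FS/2^18, so 100/262144 = 0.00038147 % of full scale.

0.00038 %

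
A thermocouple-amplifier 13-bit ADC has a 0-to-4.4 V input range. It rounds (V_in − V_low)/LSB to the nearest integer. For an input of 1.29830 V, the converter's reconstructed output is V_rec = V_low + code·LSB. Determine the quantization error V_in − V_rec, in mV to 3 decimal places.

0.107 mV

Step size: 4.4 V ÷ 2^13 = 0.537 mV.
Scaled input = 2417.1985 LSBs, so code = 2417.
Code 2417 maps back to 0 + 2417×0.000537109 V = 1.2981934 V.
V_in − V_rec = 0.000106641 V = 0.107 mV.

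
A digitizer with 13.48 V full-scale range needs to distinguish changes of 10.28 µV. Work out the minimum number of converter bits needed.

21 bits

Number of steps required ≥ 13.48 V / 10.28 µV = 1311284.05.
Need 2^N ≥ 1311284.05; 2^20 = 1048576, 2^21 = 2097152.
Minimum N = 21.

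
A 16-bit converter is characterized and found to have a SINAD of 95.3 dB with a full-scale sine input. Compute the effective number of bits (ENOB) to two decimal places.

15.54 bits

ENOB = (SINAD − 1.76) / 6.02 = (95.3 − 1.76)/6.02 = 15.538.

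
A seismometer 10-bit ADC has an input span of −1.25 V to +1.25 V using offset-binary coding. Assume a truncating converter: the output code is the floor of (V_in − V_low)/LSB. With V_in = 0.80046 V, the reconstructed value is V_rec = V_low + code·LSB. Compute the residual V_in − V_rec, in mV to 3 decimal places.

2.120 mV

Step size: 2.5 V ÷ 2^10 = 2.441 mV.
Scaled input = 839.8684 LSBs, so code = 839.
V_rec = (−1.25) + 839·0.00244141 = 0.79833984 V.
Difference: 0.00212016 V → 2.120 mV.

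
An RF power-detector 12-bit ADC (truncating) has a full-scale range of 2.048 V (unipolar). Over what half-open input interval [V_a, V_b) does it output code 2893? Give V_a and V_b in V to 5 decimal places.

LSB = 2.048/2^12 = 0.500 mV.
V_a = V_low + 2893·LSB = 1.4465 V; V_b = V_low + 2894·LSB = 1.447 V.

[1.44650 V, 1.44700 V)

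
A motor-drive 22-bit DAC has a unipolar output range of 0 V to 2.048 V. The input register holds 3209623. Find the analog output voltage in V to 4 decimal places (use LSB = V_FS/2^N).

1.5672 V

LSB = 2.048 V / 2^22 = 0.49 µV.
V_out = 0 + 3209623 × 4.88281e-07 V = 1.5672 V.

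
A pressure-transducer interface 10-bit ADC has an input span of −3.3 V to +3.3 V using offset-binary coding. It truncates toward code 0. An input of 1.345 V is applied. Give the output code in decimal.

Full-scale span = 6.6 V; LSB = 6.6/2^10 = 6.445 mV.
(V_in − V_low)/LSB = (1.345 − (−3.3)) / 0.00644531 = 720.679.
Floor → code 720.

code 720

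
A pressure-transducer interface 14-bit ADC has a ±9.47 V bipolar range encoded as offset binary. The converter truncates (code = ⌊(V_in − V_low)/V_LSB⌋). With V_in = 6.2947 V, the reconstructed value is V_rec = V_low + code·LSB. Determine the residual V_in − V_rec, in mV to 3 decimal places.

One LSB is 18.94 V / 16384 = 1.156 mV.
(6.2947 − (−9.47))/0.00115601 = 13637.2146; ⌊·⌋ gives code 13637.
V_rec = (−9.47) + 13637·0.00115601 = 6.2944519 V.
V_in − V_rec = 0.000248096 V = 0.248 mV.

0.248 mV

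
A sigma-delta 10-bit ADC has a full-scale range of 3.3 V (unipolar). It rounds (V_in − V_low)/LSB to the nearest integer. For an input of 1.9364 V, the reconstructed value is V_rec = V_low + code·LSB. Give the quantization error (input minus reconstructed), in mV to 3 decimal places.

One LSB is 3.3 V / 1024 = 3.223 mV.
(1.9364 − 0)/0.00322266 = 600.8708; round gives code 601.
V_rec = 0 + 601·0.00322266 = 1.9368164 V.
Difference: -0.000416406 V → -0.416 mV.

-0.416 mV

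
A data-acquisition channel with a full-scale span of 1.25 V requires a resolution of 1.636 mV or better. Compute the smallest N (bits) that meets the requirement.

10 bits

Number of steps required ≥ 1.25 V / 1.636 mV = 764.06.
Need 2^N ≥ 764.06; 2^9 = 512, 2^10 = 1024.
Minimum N = 10.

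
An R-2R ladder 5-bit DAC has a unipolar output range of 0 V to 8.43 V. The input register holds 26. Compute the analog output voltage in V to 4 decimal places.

6.8494 V

LSB = 8.43 V / 2^5 = 263.438 mV.
V_out = 0 + 26 × 0.263437 V = 6.84938 V.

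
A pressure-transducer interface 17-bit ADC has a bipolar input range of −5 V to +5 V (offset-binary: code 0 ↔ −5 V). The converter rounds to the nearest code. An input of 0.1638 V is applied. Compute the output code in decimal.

LSB = 10 V / 131072 = 76.29 µV.
(0.1638 − (−5)) / 7.62939e-05 = 67682.959 LSBs.
Round → code 67683.

code 67683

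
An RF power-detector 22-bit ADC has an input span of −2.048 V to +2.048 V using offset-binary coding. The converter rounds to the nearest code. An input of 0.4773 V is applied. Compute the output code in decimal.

LSB = 4.096 V / 4194304 = 0.98 µV.
(0.4773 − (−2.048)) / 9.76563e-07 = 2585907.200 LSBs.
round(2585907.200) = 2585907.

code 2585907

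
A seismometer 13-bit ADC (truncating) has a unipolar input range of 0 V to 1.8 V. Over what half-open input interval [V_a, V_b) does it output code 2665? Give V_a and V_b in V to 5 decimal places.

LSB = 1.8/2^13 = 219.73 µV.
V_a = V_low + 2665·LSB = 0.585571 V; V_b = V_low + 2666·LSB = 0.585791 V.

[0.58557 V, 0.58579 V)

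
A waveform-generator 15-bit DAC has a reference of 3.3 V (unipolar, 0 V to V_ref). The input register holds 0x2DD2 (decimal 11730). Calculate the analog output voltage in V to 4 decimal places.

1.1813 V

LSB = 3.3 V / 2^15 = 100.71 µV.
Code 0x2DD2 = 11730 decimal.
V_out = 0 + 11730 × 0.000100708 V = 1.1813 V.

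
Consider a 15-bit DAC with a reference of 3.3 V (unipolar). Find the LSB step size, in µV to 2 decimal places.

100.71 µV

Full-scale span = 3.3 V.
LSB = 3.3 / 2^15 = 3.3 / 32768 = 0.000100708 V = 100.71 µV.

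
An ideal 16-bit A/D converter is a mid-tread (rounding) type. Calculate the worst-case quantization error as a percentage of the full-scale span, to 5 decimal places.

Rounding → worst-case error = ½ LSB = V_FS/2^17, so 100/131072 = 0.000762939 % of full scale.

0.00076 %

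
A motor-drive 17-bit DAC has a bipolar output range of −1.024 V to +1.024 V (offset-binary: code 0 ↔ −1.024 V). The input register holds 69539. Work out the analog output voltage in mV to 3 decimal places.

62.547 mV

LSB = 2.048 V / 2^17 = 15.62 µV.
V_out = (−1.024) + 69539 × 1.5625e-05 V = 0.0625469 V.
= 62.547 mV.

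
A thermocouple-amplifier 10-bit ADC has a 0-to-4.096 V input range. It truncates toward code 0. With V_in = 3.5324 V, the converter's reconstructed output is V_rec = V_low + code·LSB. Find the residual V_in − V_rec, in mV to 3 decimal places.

LSB = 4.096/2^10 = 4.000 mV.
(3.5324 − 0)/0.004 = 883.1000; ⌊·⌋ gives code 883.
Reconstructed: 3.532 V.
Error = 3.5324 − 3.532 = 0.0004 V = 0.400 mV.

0.400 mV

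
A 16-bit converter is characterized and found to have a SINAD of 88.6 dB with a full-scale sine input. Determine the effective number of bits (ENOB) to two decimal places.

ENOB = (SINAD − 1.76) / 6.02 = (88.6 − 1.76)/6.02 = 14.425.

14.43 bits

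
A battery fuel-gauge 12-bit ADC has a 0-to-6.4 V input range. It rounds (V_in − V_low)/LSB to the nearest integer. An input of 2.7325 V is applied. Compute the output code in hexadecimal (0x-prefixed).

code 0x6D5 (decimal 1749)

With 4096 levels over 6.4 V, one step is 1.562 mV.
(V_in − V_low)/LSB = (2.7325 − 0) / 0.0015625 = 1748.800.
round(1748.800) = 1749.
In hexadecimal (0x-prefixed): 0x6D5.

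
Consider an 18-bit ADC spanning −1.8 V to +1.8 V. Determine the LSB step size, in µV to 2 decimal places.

13.73 µV

Full-scale span = 3.6 V.
LSB = 3.6 / 2^18 = 3.6 / 262144 = 1.37329e-05 V = 13.73 µV.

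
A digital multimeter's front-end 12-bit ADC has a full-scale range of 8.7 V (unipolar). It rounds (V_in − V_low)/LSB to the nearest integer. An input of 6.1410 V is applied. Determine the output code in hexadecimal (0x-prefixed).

code 0xB4B (decimal 2891)

LSB = 8.7 V / 4096 = 2.124 mV.
(6.1410 − 0) / 0.00212402 = 2891.211 LSBs.
round(2891.211) = 2891.
In hexadecimal (0x-prefixed): 0xB4B.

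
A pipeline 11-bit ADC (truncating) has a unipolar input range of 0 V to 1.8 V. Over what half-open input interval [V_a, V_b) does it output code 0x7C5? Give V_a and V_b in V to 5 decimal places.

LSB = 1.8/2^11 = 0.879 mV.
Code 0x7C5 = 1989 decimal.
V_a = V_low + 1989·LSB = 1.74814 V; V_b = V_low + 1990·LSB = 1.74902 V.

[1.74814 V, 1.74902 V)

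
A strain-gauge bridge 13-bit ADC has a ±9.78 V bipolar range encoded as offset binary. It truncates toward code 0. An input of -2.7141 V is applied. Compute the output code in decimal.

With 8192 levels over 19.56 V, one step is 2.388 mV.
Input sits at 2959.297 steps above V_low.
⌊·⌋(2959.297) = 2959.

code 2959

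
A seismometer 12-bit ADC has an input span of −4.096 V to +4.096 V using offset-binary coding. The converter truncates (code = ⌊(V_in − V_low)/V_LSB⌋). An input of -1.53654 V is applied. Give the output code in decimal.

code 1279

LSB = 8.192 V / 4096 = 2.000 mV.
(V_in − V_low)/LSB = (-1.53654 − (−4.096)) / 0.002 = 1279.730.
So the output code is 1279.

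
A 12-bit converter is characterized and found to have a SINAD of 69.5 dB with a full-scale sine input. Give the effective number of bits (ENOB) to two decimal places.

ENOB = (SINAD − 1.76) / 6.02 = (69.5 − 1.76)/6.02 = 11.252.

11.25 bits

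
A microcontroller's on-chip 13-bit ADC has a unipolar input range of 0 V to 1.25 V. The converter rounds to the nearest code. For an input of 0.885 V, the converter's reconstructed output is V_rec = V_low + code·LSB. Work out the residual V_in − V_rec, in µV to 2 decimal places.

LSB = 1.25/2^13 = 152.59 µV.
(V_in − V_low)/LSB = (0.885 − 0)/0.000152588 = 5799.9360 → code 5800 (round).
V_rec = 0 + 5800·0.000152588 = 0.88500977 V.
Error = 0.885 − 0.88500977 = -9.76563e-06 V = -9.77 µV.

-9.77 µV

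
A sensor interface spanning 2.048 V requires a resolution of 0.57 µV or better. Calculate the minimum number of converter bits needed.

Number of steps required ≥ 2.048 V / 0.57 µV = 3592982.46.
Need 2^N ≥ 3592982.46; 2^21 = 2097152, 2^22 = 4194304.
Minimum N = 22.

22 bits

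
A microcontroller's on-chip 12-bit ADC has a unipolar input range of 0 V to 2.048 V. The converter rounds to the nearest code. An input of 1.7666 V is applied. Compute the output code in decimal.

code 3533

LSB = 2.048 V / 4096 = 0.500 mV.
(V_in − V_low)/LSB = (1.7666 − 0) / 0.0005 = 3533.200.
Round → code 3533.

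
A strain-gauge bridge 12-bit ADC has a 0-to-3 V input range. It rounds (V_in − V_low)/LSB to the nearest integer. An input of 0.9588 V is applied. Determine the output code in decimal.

code 1309

Full-scale span = 3 V; LSB = 3/2^12 = 0.732 mV.
(0.9588 − 0) / 0.000732422 = 1309.082 LSBs.
So the output code is 1309.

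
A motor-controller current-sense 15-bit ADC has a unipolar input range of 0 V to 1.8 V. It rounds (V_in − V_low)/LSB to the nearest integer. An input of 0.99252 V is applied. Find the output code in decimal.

Full-scale span = 1.8 V; LSB = 1.8/2^15 = 54.93 µV.
(V_in − V_low)/LSB = (0.99252 − 0) / 5.49316e-05 = 18068.275.
So the output code is 18068.

code 18068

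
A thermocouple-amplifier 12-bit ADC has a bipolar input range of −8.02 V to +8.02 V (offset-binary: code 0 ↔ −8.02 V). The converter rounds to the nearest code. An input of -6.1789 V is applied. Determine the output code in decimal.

With 4096 levels over 16.04 V, one step is 3.916 mV.
(V_in − V_low)/LSB = (-6.1789 − (−8.02)) / 0.00391602 = 470.146.
So the output code is 470.

code 470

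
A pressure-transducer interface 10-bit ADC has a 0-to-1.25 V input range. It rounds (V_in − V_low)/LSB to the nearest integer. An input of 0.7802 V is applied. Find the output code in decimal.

code 639

Full-scale span = 1.25 V; LSB = 1.25/2^10 = 1.221 mV.
(V_in − V_low)/LSB = (0.7802 − 0) / 0.0012207 = 639.140.
Round → code 639.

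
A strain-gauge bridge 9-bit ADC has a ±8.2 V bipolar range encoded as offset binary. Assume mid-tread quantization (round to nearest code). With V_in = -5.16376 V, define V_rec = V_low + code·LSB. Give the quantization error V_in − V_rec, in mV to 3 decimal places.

-6.729 mV

One LSB is 16.4 V / 512 = 32.031 mV.
Scaled input = 94.7899 LSBs, so code = 95.
V_rec = (−8.2) + 95·0.0320312 = -5.1570313 V.
V_in − V_rec = -0.00672875 V = -6.729 mV.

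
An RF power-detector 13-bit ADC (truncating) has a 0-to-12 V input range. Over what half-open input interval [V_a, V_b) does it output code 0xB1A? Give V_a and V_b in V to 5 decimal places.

[4.16309 V, 4.16455 V)

LSB = 12/2^13 = 1.465 mV.
Code 0xB1A = 2842 decimal.
V_a = V_low + 2842·LSB = 4.16309 V; V_b = V_low + 2843·LSB = 4.16455 V.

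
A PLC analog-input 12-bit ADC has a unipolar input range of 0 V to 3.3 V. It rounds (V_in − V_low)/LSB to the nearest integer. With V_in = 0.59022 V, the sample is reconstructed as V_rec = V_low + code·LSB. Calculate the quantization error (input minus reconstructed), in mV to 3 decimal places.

-0.332 mV

LSB = 3.3/2^12 = 0.806 mV.
Scaled input = 732.5882 LSBs, so code = 733.
V_rec = 0 + 733·0.000805664 = 0.59055176 V.
Error = 0.59022 − 0.59055176 = -0.000331758 V = -0.332 mV.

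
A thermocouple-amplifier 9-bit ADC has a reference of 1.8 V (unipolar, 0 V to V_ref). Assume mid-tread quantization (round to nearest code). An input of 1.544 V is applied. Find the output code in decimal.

With 512 levels over 1.8 V, one step is 3.516 mV.
Input sits at 439.182 steps above V_low.
Round → code 439.

code 439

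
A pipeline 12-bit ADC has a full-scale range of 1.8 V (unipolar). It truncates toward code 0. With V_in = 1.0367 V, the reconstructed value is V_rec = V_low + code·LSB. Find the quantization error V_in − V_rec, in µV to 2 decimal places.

30.08 µV

One LSB is 1.8 V / 4096 = 439.45 µV.
(1.0367 − 0)/0.000439453 = 2359.0684; ⌊·⌋ gives code 2359.
Reconstructed: 1.0366699 V.
V_in − V_rec = 3.00781e-05 V = 30.08 µV.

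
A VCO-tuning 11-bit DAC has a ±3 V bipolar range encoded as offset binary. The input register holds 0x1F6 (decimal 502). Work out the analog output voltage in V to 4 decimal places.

-1.5293 V

LSB = 6 V / 2^11 = 2.930 mV.
Code 0x1F6 = 502 decimal.
V_out = (−3) + 502 × 0.00292969 V = -1.5293 V.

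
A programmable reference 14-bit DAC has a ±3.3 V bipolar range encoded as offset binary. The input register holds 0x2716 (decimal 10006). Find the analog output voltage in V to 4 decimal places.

LSB = 6.6 V / 2^14 = 402.83 µV.
Code 0x2716 = 10006 decimal.
V_out = (−3.3) + 10006 × 0.000402832 V = 0.730737 V.

0.7307 V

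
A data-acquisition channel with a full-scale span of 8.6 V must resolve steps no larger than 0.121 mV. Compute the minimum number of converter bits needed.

Number of steps required ≥ 8.6 V / 0.121 mV = 71074.38.
Need 2^N ≥ 71074.38; 2^16 = 65536, 2^17 = 131072.
Minimum N = 17.

17 bits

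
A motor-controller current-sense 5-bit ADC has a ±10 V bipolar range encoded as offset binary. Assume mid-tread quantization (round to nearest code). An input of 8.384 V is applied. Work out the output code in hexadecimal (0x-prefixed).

code 0x1D (decimal 29)

With 32 levels over 20 V, one step is 0.6250 V.
(8.384 − (−10)) / 0.625 = 29.414 LSBs.
round(29.414) = 29.
In hexadecimal (0x-prefixed): 0x1D.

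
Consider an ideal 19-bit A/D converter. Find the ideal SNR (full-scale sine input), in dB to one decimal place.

116.1 dB

SNR ≈ 6.02·N + 1.76 dB = 6.02·19 + 1.76 = 116.14 dB.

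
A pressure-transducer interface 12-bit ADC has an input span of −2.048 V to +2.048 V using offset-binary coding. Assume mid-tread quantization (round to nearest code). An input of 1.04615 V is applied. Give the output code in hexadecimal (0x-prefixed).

Full-scale span = 4.096 V; LSB = 4.096/2^12 = 1.000 mV.
(1.04615 − (−2.048)) / 0.001 = 3094.150 LSBs.
So the output code is 3094.
In hexadecimal (0x-prefixed): 0xC16.

code 0xC16 (decimal 3094)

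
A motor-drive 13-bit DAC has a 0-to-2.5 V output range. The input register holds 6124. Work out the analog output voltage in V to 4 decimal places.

1.8689 V

LSB = 2.5 V / 2^13 = 305.18 µV.
V_out = 0 + 6124 × 0.000305176 V = 1.8689 V.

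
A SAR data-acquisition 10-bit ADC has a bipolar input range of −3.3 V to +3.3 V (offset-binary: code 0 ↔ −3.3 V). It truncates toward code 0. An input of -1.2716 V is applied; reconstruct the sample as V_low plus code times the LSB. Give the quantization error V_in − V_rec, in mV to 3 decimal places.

One LSB is 6.6 V / 1024 = 6.445 mV.
Scaled input = 314.7093 LSBs, so code = 314.
Reconstructed: -1.2761719 V.
Difference: 0.00457188 V → 4.572 mV.

4.572 mV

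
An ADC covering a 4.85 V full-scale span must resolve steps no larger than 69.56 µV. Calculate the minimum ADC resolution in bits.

Number of steps required ≥ 4.85 V / 69.56 µV = 69723.98.
Need 2^N ≥ 69723.98; 2^16 = 65536, 2^17 = 131072.
Minimum N = 17.

17 bits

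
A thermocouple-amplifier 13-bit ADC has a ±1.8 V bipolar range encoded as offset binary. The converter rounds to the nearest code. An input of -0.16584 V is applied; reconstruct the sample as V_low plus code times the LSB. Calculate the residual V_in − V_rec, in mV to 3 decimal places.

Step size: 3.6 V ÷ 2^13 = 439.45 µV.
(-0.16584 − (−1.8))/0.000439453 = 3718.6219; round gives code 3719.
Reconstructed: -0.16567383 V.
V_in − V_rec = -0.000166172 V = -0.166 mV.

-0.166 mV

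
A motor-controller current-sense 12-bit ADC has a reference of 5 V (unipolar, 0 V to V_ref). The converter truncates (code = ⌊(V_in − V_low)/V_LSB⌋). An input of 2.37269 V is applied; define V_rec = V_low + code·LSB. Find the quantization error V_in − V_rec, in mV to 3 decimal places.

LSB = 5/2^12 = 1.221 mV.
(2.37269 − 0)/0.0012207 = 1943.7076; ⌊·⌋ gives code 1943.
Code 1943 maps back to 0 + 1943×0.0012207 V = 2.3718262 V.
Difference: 0.000863828 V → 0.864 mV.

0.864 mV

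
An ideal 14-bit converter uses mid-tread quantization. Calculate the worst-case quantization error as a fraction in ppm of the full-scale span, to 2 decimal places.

Rounding → worst-case error = ½ LSB = V_FS/2^15, so 1e+06/32768 = 30.5176 ppm of full scale.

30.52 ppm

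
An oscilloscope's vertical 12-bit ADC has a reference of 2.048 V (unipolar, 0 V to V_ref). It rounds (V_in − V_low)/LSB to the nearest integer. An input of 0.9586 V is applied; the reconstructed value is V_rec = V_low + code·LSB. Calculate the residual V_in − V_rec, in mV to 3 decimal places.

0.100 mV

LSB = 2.048/2^12 = 0.500 mV.
(0.9586 − 0)/0.0005 = 1917.2000; round gives code 1917.
V_rec = 0 + 1917·0.0005 = 0.9585 V.
V_in − V_rec = 0.0001 V = 0.100 mV.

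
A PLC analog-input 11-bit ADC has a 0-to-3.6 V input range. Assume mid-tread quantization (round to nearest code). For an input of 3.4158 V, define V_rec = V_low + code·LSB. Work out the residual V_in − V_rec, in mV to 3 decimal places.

LSB = 3.6/2^11 = 1.758 mV.
Scaled input = 1943.2107 LSBs, so code = 1943.
Code 1943 maps back to 0 + 1943×0.00175781 V = 3.4154297 V.
Difference: 0.000370312 V → 0.370 mV.

0.370 mV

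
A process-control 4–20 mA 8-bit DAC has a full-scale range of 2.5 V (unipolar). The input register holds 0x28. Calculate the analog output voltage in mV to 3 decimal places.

LSB = 2.5 V / 2^8 = 9.766 mV.
Code 0x28 = 40 decimal.
V_out = 0 + 40 × 0.00976562 V = 0.390625 V.
= 390.625 mV.

390.625 mV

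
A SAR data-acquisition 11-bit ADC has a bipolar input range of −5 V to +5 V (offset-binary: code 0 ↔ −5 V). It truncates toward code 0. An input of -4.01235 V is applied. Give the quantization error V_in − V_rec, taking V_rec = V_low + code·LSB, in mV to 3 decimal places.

LSB = 10/2^11 = 4.883 mV.
(V_in − V_low)/LSB = (-4.01235 − (−5))/0.00488281 = 202.2707 → code 202 (floor).
Code 202 maps back to (−5) + 202×0.00488281 V = -4.0136719 V.
Difference: 0.00132187 V → 1.322 mV.

1.322 mV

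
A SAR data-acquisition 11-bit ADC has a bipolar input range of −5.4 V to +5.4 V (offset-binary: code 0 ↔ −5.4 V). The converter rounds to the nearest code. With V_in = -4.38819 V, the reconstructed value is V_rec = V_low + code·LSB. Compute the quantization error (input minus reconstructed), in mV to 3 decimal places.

-0.690 mV

Step size: 10.8 V ÷ 2^11 = 5.273 mV.
(-4.38819 − (−5.4))/0.00527344 = 191.8692; round gives code 192.
Reconstructed: -4.3875 V.
Difference: -0.00069 V → -0.690 mV.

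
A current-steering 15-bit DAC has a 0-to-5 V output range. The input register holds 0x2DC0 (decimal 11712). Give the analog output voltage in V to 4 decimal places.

1.7871 V

LSB = 5 V / 2^15 = 152.59 µV.
Code 0x2DC0 = 11712 decimal.
V_out = 0 + 11712 × 0.000152588 V = 1.78711 V.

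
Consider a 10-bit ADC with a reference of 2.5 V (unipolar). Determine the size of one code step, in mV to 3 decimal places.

Full-scale span = 2.5 V.
LSB = 2.5 / 2^10 = 2.5 / 1024 = 0.00244141 V = 2.441 mV.

2.441 mV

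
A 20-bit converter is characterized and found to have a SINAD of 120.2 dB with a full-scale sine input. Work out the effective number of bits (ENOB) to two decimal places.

ENOB = (SINAD − 1.76) / 6.02 = (120.2 − 1.76)/6.02 = 19.674.

19.67 bits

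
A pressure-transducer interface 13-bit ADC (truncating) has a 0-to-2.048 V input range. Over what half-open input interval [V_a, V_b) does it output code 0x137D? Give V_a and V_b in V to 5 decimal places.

[1.24725 V, 1.24750 V)

LSB = 2.048/2^13 = 250.00 µV.
Code 0x137D = 4989 decimal.
V_a = V_low + 4989·LSB = 1.24725 V; V_b = V_low + 4990·LSB = 1.2475 V.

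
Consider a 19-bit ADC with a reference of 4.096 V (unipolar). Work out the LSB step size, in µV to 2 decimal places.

Full-scale span = 4.096 V.
LSB = 4.096 / 2^19 = 4.096 / 524288 = 7.8125e-06 V = 7.81 µV.

7.81 µV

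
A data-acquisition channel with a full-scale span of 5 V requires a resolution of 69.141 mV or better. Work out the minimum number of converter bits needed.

7 bits

Number of steps required ≥ 5 V / 69.141 mV = 72.32.
Need 2^N ≥ 72.32; 2^6 = 64, 2^7 = 128.
Minimum N = 7.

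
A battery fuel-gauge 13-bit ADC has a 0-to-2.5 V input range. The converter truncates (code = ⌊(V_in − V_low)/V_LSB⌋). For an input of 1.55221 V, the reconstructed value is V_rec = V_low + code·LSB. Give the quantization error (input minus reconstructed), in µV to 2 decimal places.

Step size: 2.5 V ÷ 2^13 = 305.18 µV.
Scaled input = 5086.2817 LSBs, so code = 5086.
V_rec = 0 + 5086·0.000305176 = 1.552124 V.
V_in − V_rec = 8.59766e-05 V = 85.98 µV.

85.98 µV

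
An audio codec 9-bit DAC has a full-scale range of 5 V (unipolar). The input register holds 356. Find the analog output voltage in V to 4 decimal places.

LSB = 5 V / 2^9 = 9.766 mV.
V_out = 0 + 356 × 0.00976562 V = 3.47656 V.

3.4766 V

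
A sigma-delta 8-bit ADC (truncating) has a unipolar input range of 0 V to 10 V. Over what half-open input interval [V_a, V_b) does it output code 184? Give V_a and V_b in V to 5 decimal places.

LSB = 10/2^8 = 39.062 mV.
V_a = V_low + 184·LSB = 7.1875 V; V_b = V_low + 185·LSB = 7.22656 V.

[7.18750 V, 7.22656 V)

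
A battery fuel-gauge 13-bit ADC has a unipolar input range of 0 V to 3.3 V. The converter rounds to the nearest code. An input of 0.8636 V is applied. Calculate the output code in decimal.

code 2144

With 8192 levels over 3.3 V, one step is 402.83 µV.
(0.8636 − 0) / 0.000402832 = 2143.822 LSBs.
round(2143.822) = 2144.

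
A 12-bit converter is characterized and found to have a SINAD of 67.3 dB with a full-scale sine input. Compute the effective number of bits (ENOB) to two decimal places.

10.89 bits

ENOB = (SINAD − 1.76) / 6.02 = (67.3 − 1.76)/6.02 = 10.887.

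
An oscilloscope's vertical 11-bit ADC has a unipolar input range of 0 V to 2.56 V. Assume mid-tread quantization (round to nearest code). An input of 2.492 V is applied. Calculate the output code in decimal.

Full-scale span = 2.56 V; LSB = 2.56/2^11 = 1.250 mV.
Input sits at 1993.600 steps above V_low.
round(1993.600) = 1994.

code 1994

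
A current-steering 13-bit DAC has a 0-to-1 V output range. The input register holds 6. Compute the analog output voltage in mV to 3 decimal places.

LSB = 1 V / 2^13 = 122.07 µV.
V_out = 0 + 6 × 0.00012207 V = 0.000732422 V.
= 0.732 mV.

0.732 mV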